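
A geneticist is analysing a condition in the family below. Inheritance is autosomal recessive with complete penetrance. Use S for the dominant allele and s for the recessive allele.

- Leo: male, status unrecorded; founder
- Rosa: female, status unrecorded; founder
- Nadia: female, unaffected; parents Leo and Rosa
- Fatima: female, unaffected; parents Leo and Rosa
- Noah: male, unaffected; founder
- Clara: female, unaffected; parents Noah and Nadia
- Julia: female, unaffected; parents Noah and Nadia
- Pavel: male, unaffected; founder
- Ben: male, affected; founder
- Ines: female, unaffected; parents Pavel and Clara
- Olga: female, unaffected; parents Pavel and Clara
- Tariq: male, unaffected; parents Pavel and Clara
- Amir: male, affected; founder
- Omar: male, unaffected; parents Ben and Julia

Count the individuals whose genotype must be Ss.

Obligate heterozygotes: Omar is unaffected so carries S and received s from Ben (ss), so Omar is Ss.
Every other individual is either homozygous by phenotype or has at least one consistent homozygous assignment, so the count is 1.

1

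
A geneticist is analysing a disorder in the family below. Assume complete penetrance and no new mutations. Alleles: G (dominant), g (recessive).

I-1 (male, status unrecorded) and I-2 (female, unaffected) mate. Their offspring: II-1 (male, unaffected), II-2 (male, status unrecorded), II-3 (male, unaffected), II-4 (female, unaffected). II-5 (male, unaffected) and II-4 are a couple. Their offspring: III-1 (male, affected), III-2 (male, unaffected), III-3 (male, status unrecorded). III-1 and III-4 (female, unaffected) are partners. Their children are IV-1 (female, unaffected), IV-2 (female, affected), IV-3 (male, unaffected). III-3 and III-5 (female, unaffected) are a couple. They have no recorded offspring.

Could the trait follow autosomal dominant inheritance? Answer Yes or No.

Under autosomal dominant, III-1 (affected, male) cannot arise from II-5 (unaffected) × II-4 (unaffected).

No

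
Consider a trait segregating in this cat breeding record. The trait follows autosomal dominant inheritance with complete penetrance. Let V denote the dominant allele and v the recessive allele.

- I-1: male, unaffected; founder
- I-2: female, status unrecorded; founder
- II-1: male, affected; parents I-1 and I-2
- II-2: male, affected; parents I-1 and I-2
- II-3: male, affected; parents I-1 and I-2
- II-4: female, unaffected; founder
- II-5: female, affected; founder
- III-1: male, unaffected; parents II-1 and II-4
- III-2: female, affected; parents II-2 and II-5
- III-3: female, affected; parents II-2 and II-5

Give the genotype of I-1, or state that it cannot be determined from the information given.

I-1 is unaffected, so I-1 is vv.

vv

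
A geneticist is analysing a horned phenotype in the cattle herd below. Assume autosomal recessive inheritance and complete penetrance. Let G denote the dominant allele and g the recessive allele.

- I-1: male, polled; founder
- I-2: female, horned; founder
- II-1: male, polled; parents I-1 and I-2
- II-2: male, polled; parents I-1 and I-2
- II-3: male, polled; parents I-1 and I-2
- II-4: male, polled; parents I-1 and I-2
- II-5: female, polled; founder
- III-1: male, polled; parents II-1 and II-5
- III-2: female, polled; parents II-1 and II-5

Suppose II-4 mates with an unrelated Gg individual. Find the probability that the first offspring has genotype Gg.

II-4 is polled so carries G and received g from I-2 (gg), so II-4 is Gg.
The cross gives 1/4 GG : 1/2 Gg : 1/4 gg, so P(offspring has genotype Gg) = 1/2.

1/2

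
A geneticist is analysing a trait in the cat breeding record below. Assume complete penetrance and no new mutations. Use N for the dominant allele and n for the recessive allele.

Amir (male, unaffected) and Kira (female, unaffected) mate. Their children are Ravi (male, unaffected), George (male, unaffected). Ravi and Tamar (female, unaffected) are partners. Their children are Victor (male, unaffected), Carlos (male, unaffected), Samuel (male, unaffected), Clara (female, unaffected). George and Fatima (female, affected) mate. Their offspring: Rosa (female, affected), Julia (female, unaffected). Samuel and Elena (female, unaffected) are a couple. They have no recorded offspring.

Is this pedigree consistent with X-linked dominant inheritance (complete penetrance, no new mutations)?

A consistent assignment under X-linked dominant exists: Amir X^n Y, Kira X^n X^n, Ravi X^n Y, George X^n Y, Tamar X^n X^n, Fatima X^N X^n, Victor X^n Y, Carlos X^n Y, Samuel X^n Y, Clara X^n X^n, Elena X^n X^n, Rosa X^N X^n, Julia X^n X^n.
In this assignment every recorded phenotype matches its genotype and every non-founder's genotype is obtainable from its parents' genotypes, so the pedigree is consistent.

Yes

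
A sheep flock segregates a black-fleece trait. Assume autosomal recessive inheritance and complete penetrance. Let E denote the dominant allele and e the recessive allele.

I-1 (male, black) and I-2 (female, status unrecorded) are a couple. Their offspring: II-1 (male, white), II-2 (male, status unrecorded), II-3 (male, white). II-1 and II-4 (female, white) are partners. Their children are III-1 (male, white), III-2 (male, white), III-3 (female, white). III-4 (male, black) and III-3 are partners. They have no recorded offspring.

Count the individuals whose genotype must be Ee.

Obligate heterozygotes: II-1 is white so carries E and received e from I-1 (ee), so II-1 is Ee; II-3 is white so carries E and received e from I-1 (ee), so II-3 is Ee.
Every other individual is either homozygous by phenotype or has at least one consistent homozygous assignment, so the count is 2.

2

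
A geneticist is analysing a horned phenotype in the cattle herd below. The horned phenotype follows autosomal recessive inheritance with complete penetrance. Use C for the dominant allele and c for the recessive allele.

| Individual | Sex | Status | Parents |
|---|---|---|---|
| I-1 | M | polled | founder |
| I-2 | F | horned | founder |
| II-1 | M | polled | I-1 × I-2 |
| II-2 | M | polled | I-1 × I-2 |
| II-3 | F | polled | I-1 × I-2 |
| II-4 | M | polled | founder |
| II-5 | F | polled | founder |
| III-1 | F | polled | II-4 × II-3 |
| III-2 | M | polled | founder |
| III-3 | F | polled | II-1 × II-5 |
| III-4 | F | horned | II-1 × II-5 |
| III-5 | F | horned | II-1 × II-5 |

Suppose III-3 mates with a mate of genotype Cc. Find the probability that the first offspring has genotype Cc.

II-1 is polled so carries C and received c from I-2 (cc), so II-1 is Cc.
II-5 is polled so carries C and passed c to III-4 (cc), so II-5 is Cc.
III-3 is a polled offspring of II-1 (Cc) × II-5 (Cc), whose cross gives 1/4 CC : 1/2 Cc : 1/4 cc; conditioning on being polled, III-3 is CC with probability 1/3, Cc with probability 2/3.
Summing over parental genotype combinations, P(offspring has genotype Cc) = 1/3·1/2 + 2/3·1/2 = 1/2.

1/2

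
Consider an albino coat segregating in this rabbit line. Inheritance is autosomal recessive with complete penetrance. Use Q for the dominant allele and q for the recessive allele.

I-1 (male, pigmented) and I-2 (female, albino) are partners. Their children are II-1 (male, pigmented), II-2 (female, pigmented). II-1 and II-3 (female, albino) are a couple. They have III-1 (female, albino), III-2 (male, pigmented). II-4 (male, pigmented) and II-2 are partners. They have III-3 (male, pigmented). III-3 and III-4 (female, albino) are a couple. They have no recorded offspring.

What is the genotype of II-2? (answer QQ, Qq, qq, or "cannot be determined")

From phenotype alone, II-2 is QQ or Qq.
II-2 is pigmented so carries Q and received q from I-2 (qq), so II-2 is Qq.

Qq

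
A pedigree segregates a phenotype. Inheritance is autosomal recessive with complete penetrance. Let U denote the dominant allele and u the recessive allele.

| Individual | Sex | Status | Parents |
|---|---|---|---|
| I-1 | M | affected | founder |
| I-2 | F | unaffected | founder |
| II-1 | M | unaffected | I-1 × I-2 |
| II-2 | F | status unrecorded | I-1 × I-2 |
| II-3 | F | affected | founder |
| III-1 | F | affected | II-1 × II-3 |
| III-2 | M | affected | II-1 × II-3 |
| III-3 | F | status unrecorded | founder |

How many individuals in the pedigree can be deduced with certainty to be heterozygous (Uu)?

Obligate heterozygotes: II-1 is unaffected so carries U and received u from I-1 (uu), so II-1 is Uu.
Every other individual is either homozygous by phenotype or has at least one consistent homozygous assignment, so the count is 1.

1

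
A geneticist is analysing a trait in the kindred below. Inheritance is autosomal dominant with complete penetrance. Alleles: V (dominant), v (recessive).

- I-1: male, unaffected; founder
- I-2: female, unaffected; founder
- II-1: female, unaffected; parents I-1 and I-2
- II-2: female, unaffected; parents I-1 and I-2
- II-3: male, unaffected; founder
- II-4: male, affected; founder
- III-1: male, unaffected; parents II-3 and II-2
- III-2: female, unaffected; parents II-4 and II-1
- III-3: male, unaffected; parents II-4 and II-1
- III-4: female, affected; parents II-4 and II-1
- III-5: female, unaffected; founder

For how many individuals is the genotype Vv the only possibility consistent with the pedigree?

Obligate heterozygotes: II-4 is affected so carries V and passed v to III-2 (vv), so II-4 is Vv; III-4 is affected so carries V and received v from II-1 (vv), so III-4 is Vv.
Every other individual is either homozygous by phenotype or has at least one consistent homozygous assignment, so the count is 2.

2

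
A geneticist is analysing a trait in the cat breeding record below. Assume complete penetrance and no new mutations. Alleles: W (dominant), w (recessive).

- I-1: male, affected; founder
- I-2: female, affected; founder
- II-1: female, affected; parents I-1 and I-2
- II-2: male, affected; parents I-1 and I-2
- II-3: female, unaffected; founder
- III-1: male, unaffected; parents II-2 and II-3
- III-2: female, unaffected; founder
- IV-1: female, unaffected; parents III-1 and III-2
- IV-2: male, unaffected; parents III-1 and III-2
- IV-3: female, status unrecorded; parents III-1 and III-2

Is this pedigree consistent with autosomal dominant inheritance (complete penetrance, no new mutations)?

Yes

A consistent assignment under autosomal dominant exists: I-1 WW, I-2 Ww, II-1 WW, II-2 Ww, II-3 ww, III-1 ww, III-2 ww, IV-1 ww, IV-2 ww, IV-3 ww.
In this assignment every recorded phenotype matches its genotype and every non-founder's genotype is obtainable from its parents' genotypes, so the pedigree is consistent.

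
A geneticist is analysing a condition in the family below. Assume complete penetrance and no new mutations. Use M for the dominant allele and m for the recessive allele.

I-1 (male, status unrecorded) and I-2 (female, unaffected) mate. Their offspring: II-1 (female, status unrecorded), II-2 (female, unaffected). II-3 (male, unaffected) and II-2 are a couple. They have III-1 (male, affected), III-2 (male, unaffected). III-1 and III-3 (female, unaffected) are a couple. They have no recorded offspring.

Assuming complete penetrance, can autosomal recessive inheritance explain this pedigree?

A consistent assignment under autosomal recessive exists: I-1 MM, I-2 Mm, II-1 MM, II-2 Mm, II-3 Mm, III-1 mm, III-2 MM, III-3 MM.
In this assignment every recorded phenotype matches its genotype and every non-founder's genotype is obtainable from its parents' genotypes, so the pedigree is consistent.

Yes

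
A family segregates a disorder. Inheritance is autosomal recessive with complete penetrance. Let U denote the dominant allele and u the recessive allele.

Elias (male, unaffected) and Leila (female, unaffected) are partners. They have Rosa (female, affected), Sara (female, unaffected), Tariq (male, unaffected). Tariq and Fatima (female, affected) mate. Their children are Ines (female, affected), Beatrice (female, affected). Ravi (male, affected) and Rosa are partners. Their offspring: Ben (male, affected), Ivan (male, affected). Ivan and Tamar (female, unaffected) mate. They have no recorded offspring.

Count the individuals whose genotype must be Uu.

3

Obligate heterozygotes: Elias is unaffected so carries U and passed u to Rosa (uu), so Elias is Uu; Leila is unaffected so carries U and passed u to Rosa (uu), so Leila is Uu; Tariq is unaffected so carries U and passed u to Ines (uu), so Tariq is Uu.
Every other individual is either homozygous by phenotype or has at least one consistent homozygous assignment, so the count is 3.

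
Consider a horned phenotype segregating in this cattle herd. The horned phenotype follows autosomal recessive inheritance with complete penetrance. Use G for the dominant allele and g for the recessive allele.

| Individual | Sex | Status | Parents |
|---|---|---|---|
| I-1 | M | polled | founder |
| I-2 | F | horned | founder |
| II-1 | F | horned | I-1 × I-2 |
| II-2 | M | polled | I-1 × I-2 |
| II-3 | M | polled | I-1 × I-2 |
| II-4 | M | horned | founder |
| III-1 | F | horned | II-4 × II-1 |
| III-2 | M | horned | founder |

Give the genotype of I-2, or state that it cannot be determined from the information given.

gg

I-2 is horned, so I-2 is gg.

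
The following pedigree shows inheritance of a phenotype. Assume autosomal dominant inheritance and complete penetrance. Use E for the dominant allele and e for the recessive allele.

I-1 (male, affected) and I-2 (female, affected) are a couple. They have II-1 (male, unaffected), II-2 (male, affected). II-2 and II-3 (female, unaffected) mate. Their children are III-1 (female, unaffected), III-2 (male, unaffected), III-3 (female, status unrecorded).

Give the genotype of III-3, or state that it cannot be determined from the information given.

III-3's phenotype is unrecorded, and no parent or child forces a single allele at both positions; consistent genotype assignments exist with III-3 as Ee or ee.

cannot be determined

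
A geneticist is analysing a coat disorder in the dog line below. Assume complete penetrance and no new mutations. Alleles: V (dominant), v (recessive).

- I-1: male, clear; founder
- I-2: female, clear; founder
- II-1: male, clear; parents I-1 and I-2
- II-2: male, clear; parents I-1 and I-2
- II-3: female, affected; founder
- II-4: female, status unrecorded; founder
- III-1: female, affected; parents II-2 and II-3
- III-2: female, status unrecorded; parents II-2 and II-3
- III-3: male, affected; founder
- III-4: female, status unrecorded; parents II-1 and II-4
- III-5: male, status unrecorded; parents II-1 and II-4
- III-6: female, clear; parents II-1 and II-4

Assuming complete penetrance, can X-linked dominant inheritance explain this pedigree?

Yes

A consistent assignment under X-linked dominant exists: I-1 X^v Y, I-2 X^v X^v, II-1 X^v Y, II-2 X^v Y, II-3 X^V X^V, II-4 X^V X^v, III-1 X^V X^v, III-2 X^V X^v, III-3 X^V Y, III-4 X^V X^v, III-5 X^V Y, III-6 X^v X^v.
In this assignment every recorded phenotype matches its genotype and every non-founder's genotype is obtainable from its parents' genotypes, so the pedigree is consistent.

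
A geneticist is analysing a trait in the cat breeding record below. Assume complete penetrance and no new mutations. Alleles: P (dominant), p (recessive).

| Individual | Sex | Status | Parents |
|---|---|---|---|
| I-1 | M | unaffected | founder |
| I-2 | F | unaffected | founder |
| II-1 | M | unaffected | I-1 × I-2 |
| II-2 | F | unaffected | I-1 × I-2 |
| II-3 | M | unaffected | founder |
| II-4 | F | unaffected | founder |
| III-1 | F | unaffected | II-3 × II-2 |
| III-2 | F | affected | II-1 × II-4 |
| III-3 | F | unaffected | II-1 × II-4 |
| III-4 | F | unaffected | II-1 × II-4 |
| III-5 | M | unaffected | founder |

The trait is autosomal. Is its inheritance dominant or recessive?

recessive

II-1 and II-4 are both unaffected yet have an affected child III-2. Under dominance, an affected child requires at least one affected parent, so the trait cannot be dominant.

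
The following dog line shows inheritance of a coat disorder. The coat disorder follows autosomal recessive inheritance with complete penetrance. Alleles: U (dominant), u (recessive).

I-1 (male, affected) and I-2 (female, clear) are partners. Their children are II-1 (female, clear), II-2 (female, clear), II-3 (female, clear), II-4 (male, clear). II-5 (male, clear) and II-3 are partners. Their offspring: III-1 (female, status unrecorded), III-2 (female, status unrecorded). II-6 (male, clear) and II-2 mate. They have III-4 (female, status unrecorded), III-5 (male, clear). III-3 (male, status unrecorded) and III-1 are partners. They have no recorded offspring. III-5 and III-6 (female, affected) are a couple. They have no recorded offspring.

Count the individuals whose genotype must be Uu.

Obligate heterozygotes: II-1 is clear so carries U and received u from I-1 (uu), so II-1 is Uu; II-2 is clear so carries U and received u from I-1 (uu), so II-2 is Uu; II-3 is clear so carries U and received u from I-1 (uu), so II-3 is Uu; II-4 is clear so carries U and received u from I-1 (uu), so II-4 is Uu.
Every other individual is either homozygous by phenotype or has at least one consistent homozygous assignment, so the count is 4.

4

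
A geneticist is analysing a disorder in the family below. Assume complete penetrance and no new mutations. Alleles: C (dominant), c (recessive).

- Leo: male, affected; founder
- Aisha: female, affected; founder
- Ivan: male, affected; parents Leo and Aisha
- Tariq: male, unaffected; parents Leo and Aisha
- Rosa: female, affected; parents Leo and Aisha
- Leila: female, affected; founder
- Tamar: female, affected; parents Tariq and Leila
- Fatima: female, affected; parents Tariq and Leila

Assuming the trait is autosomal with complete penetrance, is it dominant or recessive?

dominant

Leo and Aisha are both affected yet have an unaffected child Tariq. Under a recessive model two affected parents are homozygous and every child would be affected, so the trait cannot be recessive.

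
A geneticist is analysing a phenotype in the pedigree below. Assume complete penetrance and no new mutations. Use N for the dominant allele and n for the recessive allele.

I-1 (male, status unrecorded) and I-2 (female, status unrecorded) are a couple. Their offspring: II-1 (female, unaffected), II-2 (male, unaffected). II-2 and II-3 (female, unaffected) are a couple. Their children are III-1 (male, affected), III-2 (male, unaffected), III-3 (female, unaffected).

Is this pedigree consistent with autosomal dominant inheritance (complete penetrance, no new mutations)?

No

Under autosomal dominant, III-1 (affected, male) cannot arise from II-2 (unaffected) × II-3 (unaffected).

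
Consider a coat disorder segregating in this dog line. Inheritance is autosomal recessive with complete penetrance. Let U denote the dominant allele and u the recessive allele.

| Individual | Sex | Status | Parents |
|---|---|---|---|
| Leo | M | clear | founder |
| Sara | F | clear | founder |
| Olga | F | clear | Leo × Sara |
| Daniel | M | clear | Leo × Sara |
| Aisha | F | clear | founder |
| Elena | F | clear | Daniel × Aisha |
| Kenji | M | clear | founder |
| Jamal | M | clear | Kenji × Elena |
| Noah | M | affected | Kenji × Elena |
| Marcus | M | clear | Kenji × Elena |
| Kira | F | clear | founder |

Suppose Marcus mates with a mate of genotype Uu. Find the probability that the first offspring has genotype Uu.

Kenji is clear so carries U and passed u to Noah (uu), so Kenji is Uu.
Elena is clear so carries U and passed u to Noah (uu), so Elena is Uu.
Marcus is a clear offspring of Kenji (Uu) × Elena (Uu), whose cross gives 1/4 UU : 1/2 Uu : 1/4 uu; conditioning on being clear, Marcus is UU with probability 1/3, Uu with probability 2/3.
Summing over parental genotype combinations, P(offspring has genotype Uu) = 1/3·1/2 + 2/3·1/2 = 1/2.

1/2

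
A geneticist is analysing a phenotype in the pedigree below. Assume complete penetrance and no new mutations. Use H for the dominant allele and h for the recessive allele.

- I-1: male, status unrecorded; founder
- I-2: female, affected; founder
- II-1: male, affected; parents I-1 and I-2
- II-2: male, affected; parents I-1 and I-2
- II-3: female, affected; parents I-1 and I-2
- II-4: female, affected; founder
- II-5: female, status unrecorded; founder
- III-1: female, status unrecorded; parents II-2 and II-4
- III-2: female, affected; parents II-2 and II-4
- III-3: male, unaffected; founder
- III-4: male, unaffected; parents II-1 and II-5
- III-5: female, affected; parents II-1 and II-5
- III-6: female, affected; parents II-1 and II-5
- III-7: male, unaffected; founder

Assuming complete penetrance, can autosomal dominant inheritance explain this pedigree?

A consistent assignment under autosomal dominant exists: I-1 HH, I-2 Hh, II-1 Hh, II-2 HH, II-3 HH, II-4 HH, II-5 Hh, III-1 HH, III-2 HH, III-3 hh, III-4 hh, III-5 HH, III-6 HH, III-7 hh.
In this assignment every recorded phenotype matches its genotype and every non-founder's genotype is obtainable from its parents' genotypes, so the pedigree is consistent.

Yes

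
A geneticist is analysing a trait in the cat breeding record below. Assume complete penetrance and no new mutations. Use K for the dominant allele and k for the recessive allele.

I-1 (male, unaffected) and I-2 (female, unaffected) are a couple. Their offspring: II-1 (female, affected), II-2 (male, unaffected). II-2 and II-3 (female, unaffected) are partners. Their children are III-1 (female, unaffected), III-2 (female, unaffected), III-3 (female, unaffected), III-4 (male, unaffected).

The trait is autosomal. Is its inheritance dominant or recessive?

I-1 and I-2 are both unaffected yet have an affected child II-1. Under dominance, an affected child requires at least one affected parent, so the trait cannot be dominant.

recessive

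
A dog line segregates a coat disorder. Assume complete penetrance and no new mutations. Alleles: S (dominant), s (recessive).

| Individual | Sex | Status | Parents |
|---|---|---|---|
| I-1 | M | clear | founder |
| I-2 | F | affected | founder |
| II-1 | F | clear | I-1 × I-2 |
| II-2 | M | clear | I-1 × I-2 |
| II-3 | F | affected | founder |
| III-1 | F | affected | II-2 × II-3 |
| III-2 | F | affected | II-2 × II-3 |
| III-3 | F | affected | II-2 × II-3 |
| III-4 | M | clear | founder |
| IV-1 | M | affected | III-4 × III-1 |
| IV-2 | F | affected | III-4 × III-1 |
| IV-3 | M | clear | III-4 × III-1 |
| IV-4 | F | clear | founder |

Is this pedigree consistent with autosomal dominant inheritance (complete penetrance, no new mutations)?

A consistent assignment under autosomal dominant exists: I-1 ss, I-2 Ss, II-1 ss, II-2 ss, II-3 SS, III-1 Ss, III-2 Ss, III-3 Ss, III-4 ss, IV-1 Ss, IV-2 Ss, IV-3 ss, IV-4 ss.
In this assignment every recorded phenotype matches its genotype and every non-founder's genotype is obtainable from its parents' genotypes, so the pedigree is consistent.

Yes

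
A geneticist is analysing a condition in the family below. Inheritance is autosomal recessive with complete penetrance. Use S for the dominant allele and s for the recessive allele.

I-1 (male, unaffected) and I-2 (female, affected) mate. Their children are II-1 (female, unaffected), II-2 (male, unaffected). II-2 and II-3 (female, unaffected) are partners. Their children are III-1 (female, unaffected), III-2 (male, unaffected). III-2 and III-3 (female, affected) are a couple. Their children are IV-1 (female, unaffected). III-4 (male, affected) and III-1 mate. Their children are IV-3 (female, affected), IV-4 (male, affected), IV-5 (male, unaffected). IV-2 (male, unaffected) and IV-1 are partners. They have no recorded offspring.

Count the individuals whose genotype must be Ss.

Obligate heterozygotes: II-1 is unaffected so carries S and received s from I-2 (ss), so II-1 is Ss; II-2 is unaffected so carries S and received s from I-2 (ss), so II-2 is Ss; III-1 is unaffected so carries S and passed s to IV-3 (ss), so III-1 is Ss; IV-1 is unaffected so carries S and received s from III-3 (ss), so IV-1 is Ss; IV-5 is unaffected so carries S and received s from III-4 (ss), so IV-5 is Ss.
Every other individual is either homozygous by phenotype or has at least one consistent homozygous assignment, so the count is 5.

5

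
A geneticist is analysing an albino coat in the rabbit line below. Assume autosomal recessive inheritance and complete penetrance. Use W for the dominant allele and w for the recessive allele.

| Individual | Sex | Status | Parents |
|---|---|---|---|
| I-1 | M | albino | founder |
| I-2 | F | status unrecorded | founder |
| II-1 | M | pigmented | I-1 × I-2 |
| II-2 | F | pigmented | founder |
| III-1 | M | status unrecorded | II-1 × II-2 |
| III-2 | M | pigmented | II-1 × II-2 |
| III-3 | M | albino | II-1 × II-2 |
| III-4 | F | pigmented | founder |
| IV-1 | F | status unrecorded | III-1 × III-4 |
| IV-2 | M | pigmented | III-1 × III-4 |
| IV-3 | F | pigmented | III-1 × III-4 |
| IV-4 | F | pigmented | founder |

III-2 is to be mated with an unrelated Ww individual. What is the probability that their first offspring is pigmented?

II-1 is pigmented so carries W and received w from I-1 (ww), so II-1 is Ww.
II-2 is pigmented so carries W and passed w to III-3 (ww), so II-2 is Ww.
III-2 is a pigmented offspring of II-1 (Ww) × II-2 (Ww), whose cross gives 1/4 WW : 1/2 Ww : 1/4 ww; conditioning on being pigmented, III-2 is WW with probability 1/3, Ww with probability 2/3.
Summing over parental genotype combinations, P(offspring is pigmented) = 1/3·1 + 2/3·3/4 = 5/6.

5/6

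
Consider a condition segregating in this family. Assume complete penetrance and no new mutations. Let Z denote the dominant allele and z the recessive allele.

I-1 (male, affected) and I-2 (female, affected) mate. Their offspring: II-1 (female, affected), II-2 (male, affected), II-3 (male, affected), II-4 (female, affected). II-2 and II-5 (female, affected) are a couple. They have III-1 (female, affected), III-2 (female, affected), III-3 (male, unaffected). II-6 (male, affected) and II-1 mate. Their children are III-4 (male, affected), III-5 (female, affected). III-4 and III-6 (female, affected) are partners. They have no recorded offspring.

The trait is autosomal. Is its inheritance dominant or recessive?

II-2 and II-5 are both affected yet have an unaffected child III-3. Under a recessive model two affected parents are homozygous and every child would be affected, so the trait cannot be recessive.

dominant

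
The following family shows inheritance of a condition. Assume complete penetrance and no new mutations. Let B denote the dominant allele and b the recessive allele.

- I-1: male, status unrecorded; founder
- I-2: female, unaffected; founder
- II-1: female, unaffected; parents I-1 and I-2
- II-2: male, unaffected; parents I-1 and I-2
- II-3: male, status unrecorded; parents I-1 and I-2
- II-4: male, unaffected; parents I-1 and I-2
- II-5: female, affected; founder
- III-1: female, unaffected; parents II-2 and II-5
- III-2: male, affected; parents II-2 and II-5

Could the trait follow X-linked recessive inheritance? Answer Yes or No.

Yes

A consistent assignment under X-linked recessive exists: I-1 X^B Y, I-2 X^B X^B, II-1 X^B X^B, II-2 X^B Y, II-3 X^B Y, II-4 X^B Y, II-5 X^b X^b, III-1 X^B X^b, III-2 X^b Y.
In this assignment every recorded phenotype matches its genotype and every non-founder's genotype is obtainable from its parents' genotypes, so the pedigree is consistent.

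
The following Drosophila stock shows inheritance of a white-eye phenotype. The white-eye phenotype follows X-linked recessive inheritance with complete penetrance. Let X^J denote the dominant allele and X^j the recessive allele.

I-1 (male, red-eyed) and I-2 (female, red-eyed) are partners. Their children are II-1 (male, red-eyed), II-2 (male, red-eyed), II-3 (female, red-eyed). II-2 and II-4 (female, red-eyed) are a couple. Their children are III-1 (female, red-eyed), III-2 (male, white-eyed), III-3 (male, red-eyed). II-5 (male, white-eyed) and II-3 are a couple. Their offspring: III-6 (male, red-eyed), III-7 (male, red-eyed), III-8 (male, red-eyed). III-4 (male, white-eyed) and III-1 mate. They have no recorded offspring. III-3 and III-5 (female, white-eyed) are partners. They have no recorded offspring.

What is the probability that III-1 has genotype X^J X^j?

1/2

II-2 is red-eyed, so II-2 is X^J Y.
II-4 is red-eyed so carries J and passed j to III-2 (X^j Y), so II-4 is X^J X^j.
Their cross gives offspring ratios 1/2 X^J X^J : 1/2 X^J X^j. Conditioning on III-1 being red-eyed, P(X^J X^j) = 1/2 / 1 = 1/2.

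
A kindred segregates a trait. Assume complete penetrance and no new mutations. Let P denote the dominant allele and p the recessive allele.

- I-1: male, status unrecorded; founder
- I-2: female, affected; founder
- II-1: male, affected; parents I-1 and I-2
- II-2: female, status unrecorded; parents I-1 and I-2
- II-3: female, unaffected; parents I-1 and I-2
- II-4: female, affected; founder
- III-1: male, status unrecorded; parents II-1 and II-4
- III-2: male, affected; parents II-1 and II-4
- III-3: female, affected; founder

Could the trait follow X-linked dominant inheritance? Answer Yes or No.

A consistent assignment under X-linked dominant exists: I-1 X^p Y, I-2 X^P X^p, II-1 X^P Y, II-2 X^P X^p, II-3 X^p X^p, II-4 X^P X^P, III-1 X^P Y, III-2 X^P Y, III-3 X^P X^P.
In this assignment every recorded phenotype matches its genotype and every non-founder's genotype is obtainable from its parents' genotypes, so the pedigree is consistent.

Yes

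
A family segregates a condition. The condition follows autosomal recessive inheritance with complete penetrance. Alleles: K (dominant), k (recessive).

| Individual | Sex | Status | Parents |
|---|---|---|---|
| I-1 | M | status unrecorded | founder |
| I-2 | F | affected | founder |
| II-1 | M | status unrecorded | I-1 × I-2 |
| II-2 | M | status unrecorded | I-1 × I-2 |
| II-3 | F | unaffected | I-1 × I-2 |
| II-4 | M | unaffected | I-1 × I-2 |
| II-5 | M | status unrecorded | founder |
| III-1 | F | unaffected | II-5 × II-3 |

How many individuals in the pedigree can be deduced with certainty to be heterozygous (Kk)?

Obligate heterozygotes: II-3 is unaffected so carries K and received k from I-2 (kk), so II-3 is Kk; II-4 is unaffected so carries K and received k from I-2 (kk), so II-4 is Kk.
Every other individual is either homozygous by phenotype or has at least one consistent homozygous assignment, so the count is 2.

2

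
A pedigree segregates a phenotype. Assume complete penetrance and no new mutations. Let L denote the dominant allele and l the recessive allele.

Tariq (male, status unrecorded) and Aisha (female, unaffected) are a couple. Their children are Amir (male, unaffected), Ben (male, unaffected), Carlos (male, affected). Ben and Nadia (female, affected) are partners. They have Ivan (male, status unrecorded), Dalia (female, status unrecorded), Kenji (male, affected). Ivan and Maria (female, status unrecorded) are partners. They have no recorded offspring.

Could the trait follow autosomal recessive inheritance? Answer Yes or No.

Yes

A consistent assignment under autosomal recessive exists: Tariq Ll, Aisha Ll, Amir LL, Ben Ll, Carlos ll, Nadia ll, Ivan Ll, Dalia Ll, Kenji ll, Maria LL.
In this assignment every recorded phenotype matches its genotype and every non-founder's genotype is obtainable from its parents' genotypes, so the pedigree is consistent.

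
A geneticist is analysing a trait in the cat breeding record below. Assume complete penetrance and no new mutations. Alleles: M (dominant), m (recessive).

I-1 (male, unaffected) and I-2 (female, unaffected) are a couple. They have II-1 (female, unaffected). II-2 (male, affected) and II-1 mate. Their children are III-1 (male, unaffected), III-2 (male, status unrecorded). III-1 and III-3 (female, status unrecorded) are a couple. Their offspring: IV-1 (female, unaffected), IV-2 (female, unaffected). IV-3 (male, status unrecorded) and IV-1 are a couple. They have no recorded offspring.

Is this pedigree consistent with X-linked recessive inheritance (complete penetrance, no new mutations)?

Yes

A consistent assignment under X-linked recessive exists: I-1 X^M Y, I-2 X^M X^M, II-1 X^M X^M, II-2 X^m Y, III-1 X^M Y, III-2 X^M Y, III-3 X^M X^M, IV-1 X^M X^M, IV-2 X^M X^M, IV-3 X^M Y.
In this assignment every recorded phenotype matches its genotype and every non-founder's genotype is obtainable from its parents' genotypes, so the pedigree is consistent.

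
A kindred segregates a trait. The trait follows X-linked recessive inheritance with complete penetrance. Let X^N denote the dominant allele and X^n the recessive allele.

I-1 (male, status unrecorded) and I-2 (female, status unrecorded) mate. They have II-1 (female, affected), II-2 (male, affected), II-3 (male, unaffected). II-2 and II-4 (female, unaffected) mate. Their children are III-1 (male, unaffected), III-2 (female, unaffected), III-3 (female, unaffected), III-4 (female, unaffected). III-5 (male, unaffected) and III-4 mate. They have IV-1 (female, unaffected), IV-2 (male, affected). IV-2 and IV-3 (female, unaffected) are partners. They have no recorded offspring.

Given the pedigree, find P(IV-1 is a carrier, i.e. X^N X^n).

1/2

III-5 is unaffected, so III-5 is X^N Y.
III-4 is unaffected so carries N and received n from II-2 (X^n Y), so III-4 is X^N X^n.
Their cross gives offspring ratios 1/2 X^N X^N : 1/2 X^N X^n. Conditioning on IV-1 being unaffected, P(X^N X^n) = 1/2 / 1 = 1/2.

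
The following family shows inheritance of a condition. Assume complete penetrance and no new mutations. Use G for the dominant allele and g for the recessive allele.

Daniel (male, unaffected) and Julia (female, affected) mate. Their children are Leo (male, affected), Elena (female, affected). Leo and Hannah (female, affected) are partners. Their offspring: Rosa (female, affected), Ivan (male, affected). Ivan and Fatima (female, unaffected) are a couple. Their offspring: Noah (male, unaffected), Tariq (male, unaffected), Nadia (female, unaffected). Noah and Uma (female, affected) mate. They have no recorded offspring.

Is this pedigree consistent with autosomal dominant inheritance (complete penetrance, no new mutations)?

A consistent assignment under autosomal dominant exists: Daniel gg, Julia GG, Leo Gg, Elena Gg, Hannah GG, Rosa GG, Ivan Gg, Fatima gg, Noah gg, Tariq gg, Nadia gg, Uma GG.
In this assignment every recorded phenotype matches its genotype and every non-founder's genotype is obtainable from its parents' genotypes, so the pedigree is consistent.

Yes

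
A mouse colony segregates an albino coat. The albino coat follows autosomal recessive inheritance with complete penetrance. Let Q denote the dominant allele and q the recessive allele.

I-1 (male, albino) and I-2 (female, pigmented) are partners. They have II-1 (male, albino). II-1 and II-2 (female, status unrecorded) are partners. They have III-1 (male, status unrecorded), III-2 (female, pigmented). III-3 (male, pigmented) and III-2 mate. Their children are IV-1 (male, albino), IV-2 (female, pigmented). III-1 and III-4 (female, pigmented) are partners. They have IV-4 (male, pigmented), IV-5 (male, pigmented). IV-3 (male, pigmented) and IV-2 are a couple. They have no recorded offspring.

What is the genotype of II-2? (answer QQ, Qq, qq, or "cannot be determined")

II-2's phenotype is unrecorded, and no parent or child forces a single allele at both positions; consistent genotype assignments exist with II-2 as QQ or Qq.

cannot be determined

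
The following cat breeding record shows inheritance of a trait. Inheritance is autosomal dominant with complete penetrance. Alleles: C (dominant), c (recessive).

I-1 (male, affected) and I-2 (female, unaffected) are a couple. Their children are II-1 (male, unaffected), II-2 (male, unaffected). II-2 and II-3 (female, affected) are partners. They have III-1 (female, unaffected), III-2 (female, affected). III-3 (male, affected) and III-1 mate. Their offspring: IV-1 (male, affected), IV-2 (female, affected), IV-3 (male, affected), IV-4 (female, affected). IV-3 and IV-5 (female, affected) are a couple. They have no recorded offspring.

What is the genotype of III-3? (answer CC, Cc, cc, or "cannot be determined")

cannot be determined

III-3's phenotype allows CC or Cc, and no parent or child forces a single allele at both positions; consistent genotype assignments exist with III-3 as CC or Cc.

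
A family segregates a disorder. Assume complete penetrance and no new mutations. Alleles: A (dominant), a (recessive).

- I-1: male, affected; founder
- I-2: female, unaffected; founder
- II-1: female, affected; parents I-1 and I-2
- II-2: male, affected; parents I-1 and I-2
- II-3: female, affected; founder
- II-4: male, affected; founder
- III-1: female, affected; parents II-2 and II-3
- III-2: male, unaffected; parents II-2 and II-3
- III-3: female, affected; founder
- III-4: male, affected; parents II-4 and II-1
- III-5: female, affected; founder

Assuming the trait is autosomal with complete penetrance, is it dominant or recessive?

II-2 and II-3 are both affected yet have an unaffected child III-2. Under a recessive model two affected parents are homozygous and every child would be affected, so the trait cannot be recessive.

dominant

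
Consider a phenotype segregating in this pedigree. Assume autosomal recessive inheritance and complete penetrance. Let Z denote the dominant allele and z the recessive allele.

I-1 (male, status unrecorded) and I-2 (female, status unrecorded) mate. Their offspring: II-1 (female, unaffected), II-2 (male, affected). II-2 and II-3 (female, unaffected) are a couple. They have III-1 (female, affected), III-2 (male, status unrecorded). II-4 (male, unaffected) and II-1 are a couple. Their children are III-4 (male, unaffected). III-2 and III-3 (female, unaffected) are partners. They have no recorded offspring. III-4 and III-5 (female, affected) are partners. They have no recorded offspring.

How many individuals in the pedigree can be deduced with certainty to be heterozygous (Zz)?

Obligate heterozygotes: II-3 is unaffected so carries Z and passed z to III-1 (zz), so II-3 is Zz.
Every other individual is either homozygous by phenotype or has at least one consistent homozygous assignment, so the count is 1.

1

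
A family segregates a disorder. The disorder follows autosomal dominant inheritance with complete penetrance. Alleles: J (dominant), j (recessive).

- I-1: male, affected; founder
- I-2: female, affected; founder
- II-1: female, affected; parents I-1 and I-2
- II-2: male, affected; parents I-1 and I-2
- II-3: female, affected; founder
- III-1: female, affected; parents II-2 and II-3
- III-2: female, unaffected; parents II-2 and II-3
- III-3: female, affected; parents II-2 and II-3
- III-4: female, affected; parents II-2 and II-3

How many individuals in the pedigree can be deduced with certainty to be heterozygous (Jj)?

Obligate heterozygotes: II-2 is affected so carries J and passed j to III-2 (jj), so II-2 is Jj; II-3 is affected so carries J and passed j to III-2 (jj), so II-3 is Jj.
Every other individual is either homozygous by phenotype or has at least one consistent homozygous assignment, so the count is 2.

2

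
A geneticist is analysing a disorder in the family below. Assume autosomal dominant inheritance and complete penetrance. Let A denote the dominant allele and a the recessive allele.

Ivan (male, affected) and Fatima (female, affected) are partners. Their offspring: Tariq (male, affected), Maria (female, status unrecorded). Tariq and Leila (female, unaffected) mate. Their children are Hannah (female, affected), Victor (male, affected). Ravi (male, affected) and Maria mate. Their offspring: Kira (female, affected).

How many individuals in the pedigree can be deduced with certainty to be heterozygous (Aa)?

Obligate heterozygotes: Hannah is affected so carries A and received a from Leila (aa), so Hannah is Aa; Victor is affected so carries A and received a from Leila (aa), so Victor is Aa.
Every other individual is either homozygous by phenotype or has at least one consistent homozygous assignment, so the count is 2.

2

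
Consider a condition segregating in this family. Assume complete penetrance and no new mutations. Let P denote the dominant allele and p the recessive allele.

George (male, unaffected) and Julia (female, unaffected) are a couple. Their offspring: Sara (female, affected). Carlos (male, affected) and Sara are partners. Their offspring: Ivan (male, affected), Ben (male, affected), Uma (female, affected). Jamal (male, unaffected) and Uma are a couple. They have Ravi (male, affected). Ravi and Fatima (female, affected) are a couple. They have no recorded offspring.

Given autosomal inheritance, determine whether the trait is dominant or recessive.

George and Julia are both unaffected yet have an affected child Sara. Under dominance, an affected child requires at least one affected parent, so the trait cannot be dominant.

recessive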